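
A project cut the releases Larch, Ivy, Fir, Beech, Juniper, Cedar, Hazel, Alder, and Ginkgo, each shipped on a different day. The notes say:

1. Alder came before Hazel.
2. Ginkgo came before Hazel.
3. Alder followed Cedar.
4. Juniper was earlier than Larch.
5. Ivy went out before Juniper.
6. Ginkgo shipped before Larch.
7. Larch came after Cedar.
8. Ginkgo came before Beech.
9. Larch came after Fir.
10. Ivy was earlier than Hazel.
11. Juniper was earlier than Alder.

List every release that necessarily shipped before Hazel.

Directly stated before Hazel: Alder, Ginkgo, and Ivy.
Cedar reaches Hazel via Cedar → Alder → Hazel.
Juniper reaches Hazel via Juniper → Alder → Hazel.
No chain forces Larch (or any of the others) ahead of Hazel.

Alder, Cedar, Ginkgo, Ivy, Juniper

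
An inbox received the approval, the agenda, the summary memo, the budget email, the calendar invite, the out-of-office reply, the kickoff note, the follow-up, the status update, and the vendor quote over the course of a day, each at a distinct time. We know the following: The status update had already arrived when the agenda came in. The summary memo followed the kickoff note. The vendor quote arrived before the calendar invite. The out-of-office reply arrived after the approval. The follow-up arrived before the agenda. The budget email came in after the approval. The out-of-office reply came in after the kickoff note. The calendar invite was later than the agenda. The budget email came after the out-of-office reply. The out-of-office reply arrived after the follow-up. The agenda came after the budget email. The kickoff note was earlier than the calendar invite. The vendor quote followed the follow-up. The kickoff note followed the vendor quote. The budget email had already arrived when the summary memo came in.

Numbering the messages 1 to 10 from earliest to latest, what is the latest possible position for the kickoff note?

5

The kickoff note must come before the agenda, the budget email, the calendar invite, the out-of-office reply, and the summary memo — 5 messages forced after it.
Everything else can be placed before the kickoff note in some valid order, so the kickoff note can sit as late as position 10 − 5 = 5.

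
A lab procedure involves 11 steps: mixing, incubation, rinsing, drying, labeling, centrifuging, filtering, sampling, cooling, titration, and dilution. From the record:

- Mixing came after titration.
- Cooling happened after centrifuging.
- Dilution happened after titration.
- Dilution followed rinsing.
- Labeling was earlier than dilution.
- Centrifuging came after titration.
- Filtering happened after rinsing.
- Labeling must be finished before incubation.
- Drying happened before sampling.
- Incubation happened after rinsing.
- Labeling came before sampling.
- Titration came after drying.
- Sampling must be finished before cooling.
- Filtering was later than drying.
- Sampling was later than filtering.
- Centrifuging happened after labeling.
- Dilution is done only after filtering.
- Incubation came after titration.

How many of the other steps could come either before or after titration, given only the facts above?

4

Forced before titration: drying; forced after titration: centrifuging, cooling, dilution, incubation, and mixing.
That leaves filtering, labeling, rinsing, and sampling with no forced order relative to titration — 4.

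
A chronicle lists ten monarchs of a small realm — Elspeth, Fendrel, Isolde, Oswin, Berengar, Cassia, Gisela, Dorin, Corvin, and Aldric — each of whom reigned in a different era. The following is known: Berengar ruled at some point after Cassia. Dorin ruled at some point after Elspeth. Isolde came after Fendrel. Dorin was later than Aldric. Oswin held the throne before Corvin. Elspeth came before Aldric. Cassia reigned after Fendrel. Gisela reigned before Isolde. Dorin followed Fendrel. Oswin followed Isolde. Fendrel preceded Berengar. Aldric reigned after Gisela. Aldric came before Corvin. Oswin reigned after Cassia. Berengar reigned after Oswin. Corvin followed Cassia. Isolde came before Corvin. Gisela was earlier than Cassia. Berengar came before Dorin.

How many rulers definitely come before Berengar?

5

Directly stated before Berengar: Cassia, Fendrel, and Oswin.
Gisela reaches Berengar via Gisela → Cassia → Berengar.
Isolde reaches Berengar via Isolde → Oswin → Berengar.
No chain forces Elspeth (or any of the others) ahead of Berengar.
That's Cassia, Fendrel, Gisela, Isolde, and Oswin — 5 in all.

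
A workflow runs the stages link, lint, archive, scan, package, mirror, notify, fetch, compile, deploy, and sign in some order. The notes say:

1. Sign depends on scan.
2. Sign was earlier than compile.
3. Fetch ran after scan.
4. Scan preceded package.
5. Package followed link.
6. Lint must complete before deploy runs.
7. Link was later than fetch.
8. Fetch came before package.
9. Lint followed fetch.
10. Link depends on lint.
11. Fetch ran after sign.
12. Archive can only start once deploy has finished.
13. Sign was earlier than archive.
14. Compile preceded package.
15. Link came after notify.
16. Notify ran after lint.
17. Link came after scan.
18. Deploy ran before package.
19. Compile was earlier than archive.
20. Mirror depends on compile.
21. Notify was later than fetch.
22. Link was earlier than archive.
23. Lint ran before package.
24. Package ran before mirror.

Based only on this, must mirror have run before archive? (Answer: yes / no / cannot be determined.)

No chain of stated constraints runs from mirror to archive, and none runs from archive to mirror either.
So the relative order of mirror and archive is not fixed by the given facts.

cannot be determined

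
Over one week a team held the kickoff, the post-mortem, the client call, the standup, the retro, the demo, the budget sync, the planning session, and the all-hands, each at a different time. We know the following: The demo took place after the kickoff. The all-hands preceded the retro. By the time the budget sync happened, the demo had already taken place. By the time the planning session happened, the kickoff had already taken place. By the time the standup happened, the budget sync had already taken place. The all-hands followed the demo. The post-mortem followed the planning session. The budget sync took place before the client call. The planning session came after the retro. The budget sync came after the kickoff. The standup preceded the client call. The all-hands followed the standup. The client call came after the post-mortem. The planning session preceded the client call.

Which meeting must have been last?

Every other meeting has a chain of constraints placing it before the client call, so the client call is last.

the client call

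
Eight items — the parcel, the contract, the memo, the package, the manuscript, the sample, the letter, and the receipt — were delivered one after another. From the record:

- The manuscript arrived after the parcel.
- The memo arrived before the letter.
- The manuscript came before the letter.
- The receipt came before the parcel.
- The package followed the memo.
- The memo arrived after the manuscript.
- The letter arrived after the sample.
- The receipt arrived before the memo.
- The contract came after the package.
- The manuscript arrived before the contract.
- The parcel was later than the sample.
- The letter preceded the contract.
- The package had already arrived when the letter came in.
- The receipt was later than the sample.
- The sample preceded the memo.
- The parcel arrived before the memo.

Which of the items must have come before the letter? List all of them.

Directly stated before the letter: the manuscript, the memo, the package, and the sample.
The parcel reaches the letter via the parcel → the memo → the letter.
The receipt reaches the letter via the receipt → the memo → the letter.
No chain forces the contract ahead of the letter.

the manuscript, the memo, the package, the parcel, the receipt, the sample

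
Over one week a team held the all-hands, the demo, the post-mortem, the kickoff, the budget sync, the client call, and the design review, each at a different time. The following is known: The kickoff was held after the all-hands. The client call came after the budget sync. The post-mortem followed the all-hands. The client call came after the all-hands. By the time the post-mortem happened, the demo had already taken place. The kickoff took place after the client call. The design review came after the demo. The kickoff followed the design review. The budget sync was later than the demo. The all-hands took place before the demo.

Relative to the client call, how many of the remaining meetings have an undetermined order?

2

Forced before the client call: the all-hands, the budget sync, and the demo; forced after the client call: the kickoff.
That leaves the design review and the post-mortem with no forced order relative to the client call — 2.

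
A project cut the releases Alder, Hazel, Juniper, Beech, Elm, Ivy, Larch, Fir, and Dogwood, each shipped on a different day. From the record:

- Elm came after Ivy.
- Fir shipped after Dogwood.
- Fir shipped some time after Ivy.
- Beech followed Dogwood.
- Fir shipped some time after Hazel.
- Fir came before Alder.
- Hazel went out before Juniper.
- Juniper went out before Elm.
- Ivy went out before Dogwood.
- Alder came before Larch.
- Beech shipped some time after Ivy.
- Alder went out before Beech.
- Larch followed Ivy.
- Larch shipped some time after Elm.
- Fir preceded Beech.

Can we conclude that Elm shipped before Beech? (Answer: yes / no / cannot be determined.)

No chain of stated constraints runs from Elm to Beech, and none runs from Beech to Elm either.
So the relative order of Elm and Beech is not fixed by the given facts.

cannot be determined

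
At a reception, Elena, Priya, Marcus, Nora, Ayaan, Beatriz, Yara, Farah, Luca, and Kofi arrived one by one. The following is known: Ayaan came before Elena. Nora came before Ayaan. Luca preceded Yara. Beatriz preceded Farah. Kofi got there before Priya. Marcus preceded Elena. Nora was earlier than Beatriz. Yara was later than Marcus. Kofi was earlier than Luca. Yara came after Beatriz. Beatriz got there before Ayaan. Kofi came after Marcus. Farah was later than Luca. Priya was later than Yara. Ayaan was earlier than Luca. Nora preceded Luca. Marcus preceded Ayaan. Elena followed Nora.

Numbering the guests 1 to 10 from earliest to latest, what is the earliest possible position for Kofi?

2

Marcus must come before Kofi — 1 forced predecessor.
Nothing else is forced ahead of Kofi, so their earliest slot is position 1 + 1 = 2.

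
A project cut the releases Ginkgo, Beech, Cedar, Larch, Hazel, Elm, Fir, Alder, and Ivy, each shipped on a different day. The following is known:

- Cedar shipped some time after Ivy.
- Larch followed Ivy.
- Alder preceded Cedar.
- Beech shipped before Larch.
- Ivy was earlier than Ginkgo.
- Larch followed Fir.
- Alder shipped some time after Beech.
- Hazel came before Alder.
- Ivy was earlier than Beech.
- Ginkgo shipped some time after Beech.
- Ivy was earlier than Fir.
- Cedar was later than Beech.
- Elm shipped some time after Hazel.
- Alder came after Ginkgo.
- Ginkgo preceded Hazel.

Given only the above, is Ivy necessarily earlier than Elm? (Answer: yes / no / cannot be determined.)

Chain the constraints: Ivy → Ginkgo → Hazel → Elm. Each link is directly stated, so Ivy comes before Elm.

yes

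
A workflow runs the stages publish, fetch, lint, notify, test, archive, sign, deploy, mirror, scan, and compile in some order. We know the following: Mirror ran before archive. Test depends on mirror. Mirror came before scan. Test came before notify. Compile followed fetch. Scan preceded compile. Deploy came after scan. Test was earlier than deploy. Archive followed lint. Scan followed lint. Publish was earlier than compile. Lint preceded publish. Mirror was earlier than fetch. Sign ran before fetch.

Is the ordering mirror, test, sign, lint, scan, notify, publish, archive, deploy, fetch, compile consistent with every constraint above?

Check each stated constraint against the proposed order — e.g. mirror is ahead of archive; mirror is ahead of fetch. Every pair is in the required order; nothing is violated.

yes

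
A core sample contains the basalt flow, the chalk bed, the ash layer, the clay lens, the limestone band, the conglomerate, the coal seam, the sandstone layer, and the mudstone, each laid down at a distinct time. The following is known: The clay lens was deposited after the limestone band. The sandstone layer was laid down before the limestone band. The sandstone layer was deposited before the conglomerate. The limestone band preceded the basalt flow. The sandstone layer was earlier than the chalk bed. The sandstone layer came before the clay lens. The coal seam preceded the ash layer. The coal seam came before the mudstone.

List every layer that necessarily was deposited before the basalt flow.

the limestone band, the sandstone layer

Directly stated before the basalt flow: the limestone band.
The sandstone layer reaches the basalt flow via the sandstone layer → the limestone band → the basalt flow.
No chain forces the conglomerate (or any of the others) ahead of the basalt flow.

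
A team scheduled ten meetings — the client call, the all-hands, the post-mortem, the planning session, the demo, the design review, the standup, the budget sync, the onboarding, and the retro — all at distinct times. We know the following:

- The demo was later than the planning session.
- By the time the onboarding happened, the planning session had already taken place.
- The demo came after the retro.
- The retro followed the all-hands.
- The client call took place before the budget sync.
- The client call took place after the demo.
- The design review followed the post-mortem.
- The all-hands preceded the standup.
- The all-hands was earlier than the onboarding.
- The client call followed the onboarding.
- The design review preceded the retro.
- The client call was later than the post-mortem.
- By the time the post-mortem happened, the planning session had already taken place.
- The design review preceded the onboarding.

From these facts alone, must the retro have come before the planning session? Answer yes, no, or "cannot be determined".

no

Tracing the constraints gives the planning session → the post-mortem → the design review → the retro, so the planning session must come before the retro.
That means the retro cannot be before the planning session.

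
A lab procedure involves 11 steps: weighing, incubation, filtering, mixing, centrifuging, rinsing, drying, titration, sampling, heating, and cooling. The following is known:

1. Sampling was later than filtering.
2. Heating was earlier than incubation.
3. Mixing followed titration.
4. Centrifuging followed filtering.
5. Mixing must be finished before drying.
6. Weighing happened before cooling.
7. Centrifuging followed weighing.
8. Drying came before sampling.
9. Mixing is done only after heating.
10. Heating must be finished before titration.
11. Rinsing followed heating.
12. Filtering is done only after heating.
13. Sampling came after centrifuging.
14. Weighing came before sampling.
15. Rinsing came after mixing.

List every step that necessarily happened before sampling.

Directly stated before sampling: centrifuging, drying, filtering, and weighing.
Heating reaches sampling via heating → filtering → sampling.
Mixing reaches sampling via mixing → drying → sampling.
Titration reaches sampling via titration → mixing → drying → sampling.
No chain forces rinsing (or any of the others) ahead of sampling.

centrifuging, drying, filtering, heating, mixing, titration, weighing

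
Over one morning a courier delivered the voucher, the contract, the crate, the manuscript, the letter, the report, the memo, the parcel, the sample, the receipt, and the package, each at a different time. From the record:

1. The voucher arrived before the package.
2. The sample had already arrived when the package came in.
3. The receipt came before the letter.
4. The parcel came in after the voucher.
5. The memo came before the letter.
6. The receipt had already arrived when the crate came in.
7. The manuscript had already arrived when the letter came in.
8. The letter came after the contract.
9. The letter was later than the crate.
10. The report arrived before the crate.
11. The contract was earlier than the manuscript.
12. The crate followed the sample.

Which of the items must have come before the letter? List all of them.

the contract, the crate, the manuscript, the memo, the receipt, the report, the sample

Directly stated before the letter: the contract, the crate, the manuscript, the memo, and the receipt.
The report reaches the letter via the report → the crate → the letter.
The sample reaches the letter via the sample → the crate → the letter.
No chain forces the package (or any of the others) ahead of the letter.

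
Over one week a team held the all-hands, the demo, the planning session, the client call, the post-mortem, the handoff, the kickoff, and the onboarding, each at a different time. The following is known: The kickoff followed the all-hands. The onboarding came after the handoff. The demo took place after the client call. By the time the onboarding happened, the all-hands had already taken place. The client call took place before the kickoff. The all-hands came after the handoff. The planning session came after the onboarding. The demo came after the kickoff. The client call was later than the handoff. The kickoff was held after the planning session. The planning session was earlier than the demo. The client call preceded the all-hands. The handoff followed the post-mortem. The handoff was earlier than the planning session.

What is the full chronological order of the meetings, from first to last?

The constraints fix every adjacent pair, so only one ordering works:
the post-mortem → the handoff → the client call → the all-hands → the onboarding → the planning session → the kickoff → the demo.

the post-mortem, the handoff, the client call, the all-hands, the onboarding, the planning session, the kickoff, the demo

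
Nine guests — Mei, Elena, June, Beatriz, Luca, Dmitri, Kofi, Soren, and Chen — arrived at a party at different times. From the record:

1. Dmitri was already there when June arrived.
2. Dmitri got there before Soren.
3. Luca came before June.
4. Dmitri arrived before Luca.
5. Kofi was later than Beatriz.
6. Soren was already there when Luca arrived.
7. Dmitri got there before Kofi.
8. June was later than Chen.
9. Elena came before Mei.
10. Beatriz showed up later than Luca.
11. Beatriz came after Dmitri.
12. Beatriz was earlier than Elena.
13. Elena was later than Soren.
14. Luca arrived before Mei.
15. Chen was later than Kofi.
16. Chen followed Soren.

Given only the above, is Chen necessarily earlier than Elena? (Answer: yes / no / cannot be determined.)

cannot be determined

No chain of stated constraints runs from Chen to Elena, and none runs from Elena to Chen either.
So the relative order of Chen and Elena is not fixed by the given facts.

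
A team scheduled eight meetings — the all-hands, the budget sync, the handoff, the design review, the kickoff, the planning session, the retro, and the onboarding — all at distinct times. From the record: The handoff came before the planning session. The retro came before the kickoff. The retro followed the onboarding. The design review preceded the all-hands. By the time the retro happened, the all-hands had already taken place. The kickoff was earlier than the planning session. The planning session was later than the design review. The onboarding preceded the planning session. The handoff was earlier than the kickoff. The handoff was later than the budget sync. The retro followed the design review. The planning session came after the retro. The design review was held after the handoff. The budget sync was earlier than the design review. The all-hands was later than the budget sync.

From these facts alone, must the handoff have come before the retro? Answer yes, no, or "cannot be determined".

Chain the constraints: the handoff → the design review → the retro. Each link is directly stated, so the handoff comes before the retro.

yes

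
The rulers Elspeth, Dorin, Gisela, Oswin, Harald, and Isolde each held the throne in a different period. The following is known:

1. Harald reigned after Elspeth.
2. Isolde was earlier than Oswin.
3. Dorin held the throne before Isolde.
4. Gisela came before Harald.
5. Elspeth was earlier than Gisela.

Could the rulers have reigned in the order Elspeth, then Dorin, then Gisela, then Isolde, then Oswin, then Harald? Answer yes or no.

yes

Check each stated constraint against the proposed order — e.g. Gisela is ahead of Harald; Elspeth is ahead of Harald. Every pair is in the required order; nothing is violated.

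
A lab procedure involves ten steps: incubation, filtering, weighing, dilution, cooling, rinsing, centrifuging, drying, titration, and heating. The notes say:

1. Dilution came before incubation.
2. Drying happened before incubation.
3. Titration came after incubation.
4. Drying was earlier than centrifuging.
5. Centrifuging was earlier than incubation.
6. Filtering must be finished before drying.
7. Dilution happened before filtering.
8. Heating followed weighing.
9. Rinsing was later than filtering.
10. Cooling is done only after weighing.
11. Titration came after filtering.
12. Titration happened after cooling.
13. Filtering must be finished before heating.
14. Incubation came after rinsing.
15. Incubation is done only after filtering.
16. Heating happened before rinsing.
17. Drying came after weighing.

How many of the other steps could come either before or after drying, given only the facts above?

Forced before drying: dilution, filtering, and weighing; forced after drying: centrifuging, incubation, and titration.
That leaves cooling, heating, and rinsing with no forced order relative to drying — 3.

3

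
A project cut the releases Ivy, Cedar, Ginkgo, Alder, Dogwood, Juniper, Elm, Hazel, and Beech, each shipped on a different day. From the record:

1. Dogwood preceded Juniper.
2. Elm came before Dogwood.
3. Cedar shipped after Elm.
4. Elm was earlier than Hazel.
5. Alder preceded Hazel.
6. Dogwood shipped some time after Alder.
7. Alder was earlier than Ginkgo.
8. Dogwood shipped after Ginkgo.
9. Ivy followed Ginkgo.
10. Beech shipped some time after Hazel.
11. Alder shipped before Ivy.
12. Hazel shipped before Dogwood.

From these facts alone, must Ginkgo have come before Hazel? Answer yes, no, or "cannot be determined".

No chain of stated constraints runs from Ginkgo to Hazel, and none runs from Hazel to Ginkgo either.
So the relative order of Ginkgo and Hazel is not fixed by the given facts.

cannot be determined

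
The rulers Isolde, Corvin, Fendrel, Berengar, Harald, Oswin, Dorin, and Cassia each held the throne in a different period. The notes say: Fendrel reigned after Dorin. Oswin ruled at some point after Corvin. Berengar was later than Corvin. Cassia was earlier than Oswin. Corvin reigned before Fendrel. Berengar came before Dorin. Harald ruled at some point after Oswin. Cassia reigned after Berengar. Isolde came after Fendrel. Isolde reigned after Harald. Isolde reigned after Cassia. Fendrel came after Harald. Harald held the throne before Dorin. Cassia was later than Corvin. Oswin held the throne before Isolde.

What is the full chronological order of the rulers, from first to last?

The constraints fix every adjacent pair, so only one ordering works:
Corvin → Berengar → Cassia → Oswin → Harald → Dorin → Fendrel → Isolde.

Corvin, Berengar, Cassia, Oswin, Harald, Dorin, Fendrel, Isolde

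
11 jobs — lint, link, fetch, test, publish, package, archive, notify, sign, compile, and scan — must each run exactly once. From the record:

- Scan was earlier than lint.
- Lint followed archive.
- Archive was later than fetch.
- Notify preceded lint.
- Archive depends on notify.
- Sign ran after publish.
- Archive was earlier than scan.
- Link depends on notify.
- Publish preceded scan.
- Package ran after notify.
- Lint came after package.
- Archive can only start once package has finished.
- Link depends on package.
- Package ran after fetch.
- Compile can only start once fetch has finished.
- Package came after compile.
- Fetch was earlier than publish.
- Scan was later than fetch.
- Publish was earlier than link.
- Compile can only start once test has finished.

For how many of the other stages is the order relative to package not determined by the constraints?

2

Forced before package: compile, fetch, notify, and test; forced after package: archive, link, lint, and scan.
That leaves publish and sign with no forced order relative to package — 2.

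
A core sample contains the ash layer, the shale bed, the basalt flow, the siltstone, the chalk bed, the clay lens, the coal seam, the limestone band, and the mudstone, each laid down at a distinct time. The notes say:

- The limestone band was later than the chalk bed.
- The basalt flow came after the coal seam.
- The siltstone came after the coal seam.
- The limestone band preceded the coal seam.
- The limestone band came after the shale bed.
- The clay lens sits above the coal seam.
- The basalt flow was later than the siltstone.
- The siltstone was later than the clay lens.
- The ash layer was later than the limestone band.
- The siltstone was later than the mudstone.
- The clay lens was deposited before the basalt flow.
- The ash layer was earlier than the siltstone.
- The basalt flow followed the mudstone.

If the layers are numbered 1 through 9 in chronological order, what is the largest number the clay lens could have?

The clay lens must come before the basalt flow and the siltstone — 2 layers forced after it.
Everything else can be placed before the clay lens in some valid order, so the clay lens can sit as late as position 9 − 2 = 7.

7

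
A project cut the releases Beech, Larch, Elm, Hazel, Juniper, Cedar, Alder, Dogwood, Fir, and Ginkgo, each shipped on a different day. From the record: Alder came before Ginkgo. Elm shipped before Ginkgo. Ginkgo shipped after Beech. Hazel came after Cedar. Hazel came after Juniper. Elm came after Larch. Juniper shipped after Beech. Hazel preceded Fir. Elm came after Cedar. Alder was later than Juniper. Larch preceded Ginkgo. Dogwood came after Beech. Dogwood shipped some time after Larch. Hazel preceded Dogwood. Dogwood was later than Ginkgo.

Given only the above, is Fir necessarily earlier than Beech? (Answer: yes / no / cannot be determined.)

no

Tracing the constraints gives Beech → Juniper → Hazel → Fir, so Beech must come before Fir.
That means Fir cannot be before Beech.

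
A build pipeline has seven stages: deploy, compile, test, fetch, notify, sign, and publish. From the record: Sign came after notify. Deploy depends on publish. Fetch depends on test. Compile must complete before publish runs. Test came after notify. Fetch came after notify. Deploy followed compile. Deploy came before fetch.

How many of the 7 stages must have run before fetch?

5

Directly stated before fetch: deploy, notify, and test.
Compile reaches fetch via compile → deploy → fetch.
Publish reaches fetch via publish → deploy → fetch.
No chain forces sign ahead of fetch.
That's compile, deploy, notify, publish, and test — 5 in all.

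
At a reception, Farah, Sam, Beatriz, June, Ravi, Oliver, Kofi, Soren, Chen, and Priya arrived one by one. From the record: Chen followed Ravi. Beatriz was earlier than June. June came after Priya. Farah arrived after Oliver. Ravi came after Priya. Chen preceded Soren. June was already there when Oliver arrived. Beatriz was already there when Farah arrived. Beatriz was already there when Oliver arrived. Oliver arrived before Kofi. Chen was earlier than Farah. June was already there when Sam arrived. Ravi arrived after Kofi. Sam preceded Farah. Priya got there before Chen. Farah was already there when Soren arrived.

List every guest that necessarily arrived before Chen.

Directly stated before Chen: Priya and Ravi.
Beatriz reaches Chen via Beatriz → Oliver → Kofi → Ravi → Chen.
June reaches Chen via June → Oliver → Kofi → Ravi → Chen.
Kofi reaches Chen via Kofi → Ravi → Chen.
Likewise Oliver reaches Chen by chaining the stated constraints.
No chain forces Soren (or any of the others) ahead of Chen.

Beatriz, June, Kofi, Oliver, Priya, Ravi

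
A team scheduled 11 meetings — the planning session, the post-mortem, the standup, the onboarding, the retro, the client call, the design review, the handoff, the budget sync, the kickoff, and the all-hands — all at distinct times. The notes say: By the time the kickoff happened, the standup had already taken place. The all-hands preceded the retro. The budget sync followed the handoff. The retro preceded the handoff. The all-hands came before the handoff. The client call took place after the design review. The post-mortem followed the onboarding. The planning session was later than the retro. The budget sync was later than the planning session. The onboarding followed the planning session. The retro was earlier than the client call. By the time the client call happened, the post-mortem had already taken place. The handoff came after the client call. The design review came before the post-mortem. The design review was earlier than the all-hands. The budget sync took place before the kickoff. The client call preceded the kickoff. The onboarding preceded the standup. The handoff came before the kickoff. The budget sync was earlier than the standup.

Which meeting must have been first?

The design review has a chain of constraints placing it before every other meeting, so the design review must be first.

the design review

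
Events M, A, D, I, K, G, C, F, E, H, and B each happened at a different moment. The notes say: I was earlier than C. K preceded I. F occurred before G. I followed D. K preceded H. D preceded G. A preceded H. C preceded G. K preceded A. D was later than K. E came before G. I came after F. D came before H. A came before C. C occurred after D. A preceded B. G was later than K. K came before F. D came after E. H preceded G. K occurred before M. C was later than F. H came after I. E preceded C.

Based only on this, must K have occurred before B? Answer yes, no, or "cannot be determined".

Chain the constraints: K → A → B. Each link is directly stated, so K comes before B.

yes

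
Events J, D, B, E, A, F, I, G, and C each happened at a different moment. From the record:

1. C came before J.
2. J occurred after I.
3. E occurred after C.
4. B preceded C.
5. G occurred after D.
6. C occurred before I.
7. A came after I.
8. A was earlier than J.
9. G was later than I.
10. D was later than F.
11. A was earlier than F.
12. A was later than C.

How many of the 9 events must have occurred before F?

4

Directly stated before F: A.
B reaches F via B → C → A → F.
C reaches F via C → A → F.
I reaches F via I → A → F.
That's A, B, C, and I — 4 in all.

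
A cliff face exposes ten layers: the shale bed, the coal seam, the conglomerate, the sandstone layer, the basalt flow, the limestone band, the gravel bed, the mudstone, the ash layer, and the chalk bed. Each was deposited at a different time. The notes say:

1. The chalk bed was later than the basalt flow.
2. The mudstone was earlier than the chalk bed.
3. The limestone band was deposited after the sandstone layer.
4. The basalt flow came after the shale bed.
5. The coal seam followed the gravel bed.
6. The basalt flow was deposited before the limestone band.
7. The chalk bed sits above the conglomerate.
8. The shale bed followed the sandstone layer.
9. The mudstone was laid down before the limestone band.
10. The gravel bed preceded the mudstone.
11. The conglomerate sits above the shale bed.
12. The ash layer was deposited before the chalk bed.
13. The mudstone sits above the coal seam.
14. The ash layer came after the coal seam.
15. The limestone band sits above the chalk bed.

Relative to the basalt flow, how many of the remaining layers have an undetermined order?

5

Forced before the basalt flow: the sandstone layer and the shale bed; forced after the basalt flow: the chalk bed and the limestone band.
That leaves the ash layer, the coal seam, the conglomerate, the gravel bed, and the mudstone with no forced order relative to the basalt flow — 5.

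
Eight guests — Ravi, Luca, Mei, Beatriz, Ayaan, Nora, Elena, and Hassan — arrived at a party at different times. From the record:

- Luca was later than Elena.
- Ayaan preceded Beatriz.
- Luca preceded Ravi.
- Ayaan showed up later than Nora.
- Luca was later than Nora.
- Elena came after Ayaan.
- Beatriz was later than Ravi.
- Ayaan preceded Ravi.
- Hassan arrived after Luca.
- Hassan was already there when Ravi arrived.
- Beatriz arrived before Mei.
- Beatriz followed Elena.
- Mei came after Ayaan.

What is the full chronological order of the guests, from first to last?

The constraints fix every adjacent pair, so only one ordering works:
Nora → Ayaan → Elena → Luca → Hassan → Ravi → Beatriz → Mei.

Nora, Ayaan, Elena, Luca, Hassan, Ravi, Beatriz, Mei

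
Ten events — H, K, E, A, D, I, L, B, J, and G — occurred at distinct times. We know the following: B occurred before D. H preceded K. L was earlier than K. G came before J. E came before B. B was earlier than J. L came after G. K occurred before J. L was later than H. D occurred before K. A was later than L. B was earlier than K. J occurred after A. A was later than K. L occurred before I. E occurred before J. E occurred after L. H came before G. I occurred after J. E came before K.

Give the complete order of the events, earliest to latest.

The constraints fix every adjacent pair, so only one ordering works:
H → G → L → E → B → D → K → A → J → I.

H, G, L, E, B, D, K, A, J, I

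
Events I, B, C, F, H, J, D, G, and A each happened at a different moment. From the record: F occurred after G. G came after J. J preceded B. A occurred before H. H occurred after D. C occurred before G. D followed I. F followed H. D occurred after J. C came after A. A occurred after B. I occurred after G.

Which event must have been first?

J has a chain of constraints placing it before every other event, so J must be first.

J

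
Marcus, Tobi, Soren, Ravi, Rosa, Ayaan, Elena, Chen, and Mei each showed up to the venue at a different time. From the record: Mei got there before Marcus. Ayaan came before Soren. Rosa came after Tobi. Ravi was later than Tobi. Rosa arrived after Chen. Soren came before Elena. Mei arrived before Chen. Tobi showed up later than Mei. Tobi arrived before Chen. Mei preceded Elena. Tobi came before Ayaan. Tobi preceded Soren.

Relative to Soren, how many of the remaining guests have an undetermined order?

4

Forced before Soren: Ayaan, Mei, and Tobi; forced after Soren: Elena.
That leaves Chen, Marcus, Ravi, and Rosa with no forced order relative to Soren — 4.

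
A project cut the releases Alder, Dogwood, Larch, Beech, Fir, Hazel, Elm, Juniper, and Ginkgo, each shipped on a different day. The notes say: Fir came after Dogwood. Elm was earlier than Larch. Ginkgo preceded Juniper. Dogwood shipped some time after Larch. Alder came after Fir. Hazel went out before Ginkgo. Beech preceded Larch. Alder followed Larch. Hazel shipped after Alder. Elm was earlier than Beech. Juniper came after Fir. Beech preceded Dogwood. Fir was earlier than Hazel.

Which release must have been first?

Elm has a chain of constraints placing it before every other release, so Elm must be first.

Elm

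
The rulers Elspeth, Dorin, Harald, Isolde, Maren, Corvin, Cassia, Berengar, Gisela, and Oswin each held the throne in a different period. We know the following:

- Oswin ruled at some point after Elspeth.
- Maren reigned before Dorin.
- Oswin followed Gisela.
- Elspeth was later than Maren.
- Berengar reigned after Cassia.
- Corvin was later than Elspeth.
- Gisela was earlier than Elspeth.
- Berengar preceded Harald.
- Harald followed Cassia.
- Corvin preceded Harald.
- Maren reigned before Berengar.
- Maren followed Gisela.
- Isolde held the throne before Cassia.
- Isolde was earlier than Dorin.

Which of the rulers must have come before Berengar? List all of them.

Directly stated before Berengar: Cassia and Maren.
Gisela reaches Berengar via Gisela → Maren → Berengar.
Isolde reaches Berengar via Isolde → Cassia → Berengar.

Cassia, Gisela, Isolde, Maren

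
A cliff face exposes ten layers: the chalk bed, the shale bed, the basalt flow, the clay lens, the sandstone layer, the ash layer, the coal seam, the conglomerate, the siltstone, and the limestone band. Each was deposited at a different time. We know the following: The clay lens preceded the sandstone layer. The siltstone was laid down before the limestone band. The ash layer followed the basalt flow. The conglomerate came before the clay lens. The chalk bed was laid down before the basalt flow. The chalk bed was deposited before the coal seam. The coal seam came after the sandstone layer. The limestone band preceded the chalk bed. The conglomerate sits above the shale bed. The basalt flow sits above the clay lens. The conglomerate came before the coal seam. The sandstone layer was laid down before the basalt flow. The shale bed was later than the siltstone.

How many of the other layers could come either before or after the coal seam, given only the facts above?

2

Forced before the coal seam: the chalk bed, the clay lens, the conglomerate, the limestone band, the sandstone layer, the shale bed, and the siltstone.
That leaves the ash layer and the basalt flow with no forced order relative to the coal seam — 2.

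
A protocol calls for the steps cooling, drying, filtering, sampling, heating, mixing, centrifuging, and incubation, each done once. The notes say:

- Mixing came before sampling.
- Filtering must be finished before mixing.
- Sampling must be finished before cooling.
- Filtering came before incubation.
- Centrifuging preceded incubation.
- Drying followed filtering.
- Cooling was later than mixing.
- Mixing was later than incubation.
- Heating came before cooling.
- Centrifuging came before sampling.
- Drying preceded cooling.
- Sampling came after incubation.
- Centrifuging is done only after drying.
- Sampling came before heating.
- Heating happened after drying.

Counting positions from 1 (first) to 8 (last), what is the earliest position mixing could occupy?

5

Centrifuging, drying, filtering, and incubation must all come before mixing — 4 forced predecessors.
Nothing else is forced ahead of mixing, so its earliest slot is position 4 + 1 = 5.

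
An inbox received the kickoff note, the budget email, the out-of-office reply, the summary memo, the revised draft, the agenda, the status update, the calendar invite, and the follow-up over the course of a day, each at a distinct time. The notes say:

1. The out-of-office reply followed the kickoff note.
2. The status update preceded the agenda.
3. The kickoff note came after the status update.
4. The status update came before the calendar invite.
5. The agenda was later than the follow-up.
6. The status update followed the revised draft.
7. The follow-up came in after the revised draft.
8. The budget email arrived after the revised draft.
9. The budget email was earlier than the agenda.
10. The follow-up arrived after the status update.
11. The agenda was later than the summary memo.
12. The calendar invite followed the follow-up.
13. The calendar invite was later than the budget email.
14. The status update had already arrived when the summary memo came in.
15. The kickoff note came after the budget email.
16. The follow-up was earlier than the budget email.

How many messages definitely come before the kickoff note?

4

Directly stated before the kickoff note: the budget email and the status update.
The follow-up reaches the kickoff note via the follow-up → the budget email → the kickoff note.
The revised draft reaches the kickoff note via the revised draft → the status update → the kickoff note.
No chain forces the summary memo (or any of the others) ahead of the kickoff note.
That's the budget email, the follow-up, the revised draft, and the status update — 4 in all.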